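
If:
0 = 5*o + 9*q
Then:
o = -9*q/5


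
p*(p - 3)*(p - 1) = p^3 - 4*p^2 + 3*p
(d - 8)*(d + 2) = d^2 - 6*d - 16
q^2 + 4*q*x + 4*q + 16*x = (q + 4)*(q + 4*x)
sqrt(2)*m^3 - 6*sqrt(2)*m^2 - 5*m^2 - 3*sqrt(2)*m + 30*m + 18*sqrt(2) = (m - 6)*(m - 3*sqrt(2))*(sqrt(2)*m + 1)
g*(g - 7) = g^2 - 7*g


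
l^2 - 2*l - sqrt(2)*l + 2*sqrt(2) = (l - 2)*(l - sqrt(2))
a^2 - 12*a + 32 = (a - 8)*(a - 4)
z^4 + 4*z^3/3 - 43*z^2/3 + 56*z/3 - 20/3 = (z - 2)*(z - 1)*(z - 2/3)*(z + 5)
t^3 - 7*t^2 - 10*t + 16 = (t - 8)*(t - 1)*(t + 2)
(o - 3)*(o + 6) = o^2 + 3*o - 18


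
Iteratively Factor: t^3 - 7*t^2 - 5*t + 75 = (t + 3)*(t^2 - 10*t + 25) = (t - 5)*(t + 3)*(t - 5)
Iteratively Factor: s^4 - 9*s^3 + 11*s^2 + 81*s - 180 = (s - 4)*(s^3 - 5*s^2 - 9*s + 45) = (s - 4)*(s + 3)*(s^2 - 8*s + 15) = (s - 4)*(s - 3)*(s + 3)*(s - 5)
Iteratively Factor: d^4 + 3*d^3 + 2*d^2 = (d + 1)*(d^3 + 2*d^2) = d*(d + 1)*(d^2 + 2*d) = d^2*(d + 1)*(d + 2)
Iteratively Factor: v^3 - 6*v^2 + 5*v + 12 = (v + 1)*(v^2 - 7*v + 12) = (v - 4)*(v + 1)*(v - 3)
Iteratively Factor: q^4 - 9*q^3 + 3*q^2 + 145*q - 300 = (q - 5)*(q^3 - 4*q^2 - 17*q + 60) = (q - 5)^2*(q^2 + q - 12) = (q - 5)^2*(q - 3)*(q + 4)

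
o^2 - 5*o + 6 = (o - 3)*(o - 2)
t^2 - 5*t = t*(t - 5)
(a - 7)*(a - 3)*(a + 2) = a^3 - 8*a^2 + a + 42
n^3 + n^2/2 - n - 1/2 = (n - 1)*(n + 1/2)*(n + 1)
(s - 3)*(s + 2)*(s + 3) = s^3 + 2*s^2 - 9*s - 18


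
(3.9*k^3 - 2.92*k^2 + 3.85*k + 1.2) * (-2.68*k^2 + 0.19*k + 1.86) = -10.452*k^5 + 8.5666*k^4 - 3.6188*k^3 - 7.9157*k^2 + 7.389*k + 2.232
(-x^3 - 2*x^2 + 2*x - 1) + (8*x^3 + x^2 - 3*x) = 7*x^3 - x^2 - x - 1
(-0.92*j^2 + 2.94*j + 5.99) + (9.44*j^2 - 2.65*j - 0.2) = 8.52*j^2 + 0.29*j + 5.79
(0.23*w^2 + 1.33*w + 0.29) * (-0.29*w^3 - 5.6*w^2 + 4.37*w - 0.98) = -0.0667*w^5 - 1.6737*w^4 - 6.527*w^3 + 3.9627*w^2 - 0.0361000000000002*w - 0.2842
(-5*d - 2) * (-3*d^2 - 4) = 15*d^3 + 6*d^2 + 20*d + 8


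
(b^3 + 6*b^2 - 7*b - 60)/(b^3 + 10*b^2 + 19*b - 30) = (b^2 + b - 12)/(b^2 + 5*b - 6)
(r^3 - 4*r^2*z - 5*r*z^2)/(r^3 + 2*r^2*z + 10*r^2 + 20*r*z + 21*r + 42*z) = r*(r^2 - 4*r*z - 5*z^2)/(r^3 + 2*r^2*z + 10*r^2 + 20*r*z + 21*r + 42*z)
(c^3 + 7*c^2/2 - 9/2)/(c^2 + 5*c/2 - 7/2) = (2*c^2 + 9*c + 9)/(2*c + 7)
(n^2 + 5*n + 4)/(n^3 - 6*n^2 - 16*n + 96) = (n + 1)/(n^2 - 10*n + 24)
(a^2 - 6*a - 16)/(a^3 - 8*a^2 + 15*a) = (a^2 - 6*a - 16)/(a*(a^2 - 8*a + 15))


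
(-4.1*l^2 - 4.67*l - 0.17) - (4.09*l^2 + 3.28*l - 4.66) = -8.19*l^2 - 7.95*l + 4.49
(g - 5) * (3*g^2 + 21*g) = 3*g^3 + 6*g^2 - 105*g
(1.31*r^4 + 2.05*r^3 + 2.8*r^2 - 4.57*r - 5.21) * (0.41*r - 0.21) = 0.5371*r^5 + 0.5654*r^4 + 0.7175*r^3 - 2.4617*r^2 - 1.1764*r + 1.0941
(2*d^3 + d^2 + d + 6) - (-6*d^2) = 2*d^3 + 7*d^2 + d + 6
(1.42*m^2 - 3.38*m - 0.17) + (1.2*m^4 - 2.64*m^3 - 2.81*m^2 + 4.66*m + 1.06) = 1.2*m^4 - 2.64*m^3 - 1.39*m^2 + 1.28*m + 0.89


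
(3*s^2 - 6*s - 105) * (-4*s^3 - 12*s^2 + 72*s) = -12*s^5 - 12*s^4 + 708*s^3 + 828*s^2 - 7560*s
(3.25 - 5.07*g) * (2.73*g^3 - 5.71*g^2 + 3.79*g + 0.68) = -13.8411*g^4 + 37.8222*g^3 - 37.7728*g^2 + 8.8699*g + 2.21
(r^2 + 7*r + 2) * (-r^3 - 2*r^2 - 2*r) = -r^5 - 9*r^4 - 18*r^3 - 18*r^2 - 4*r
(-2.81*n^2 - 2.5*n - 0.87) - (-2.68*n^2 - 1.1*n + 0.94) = -0.13*n^2 - 1.4*n - 1.81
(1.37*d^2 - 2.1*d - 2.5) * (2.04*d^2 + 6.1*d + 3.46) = 2.7948*d^4 + 4.073*d^3 - 13.1698*d^2 - 22.516*d - 8.65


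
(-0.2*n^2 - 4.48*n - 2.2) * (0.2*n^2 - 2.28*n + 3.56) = -0.04*n^4 - 0.44*n^3 + 9.0624*n^2 - 10.9328*n - 7.832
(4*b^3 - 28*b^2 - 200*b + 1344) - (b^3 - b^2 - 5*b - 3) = 3*b^3 - 27*b^2 - 195*b + 1347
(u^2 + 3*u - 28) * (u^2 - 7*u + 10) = u^4 - 4*u^3 - 39*u^2 + 226*u - 280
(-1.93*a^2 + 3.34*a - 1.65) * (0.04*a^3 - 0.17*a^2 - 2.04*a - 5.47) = -0.0772*a^5 + 0.4617*a^4 + 3.3034*a^3 + 4.024*a^2 - 14.9038*a + 9.0255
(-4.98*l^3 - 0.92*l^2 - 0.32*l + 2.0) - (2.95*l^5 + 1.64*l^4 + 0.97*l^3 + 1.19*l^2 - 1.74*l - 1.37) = -2.95*l^5 - 1.64*l^4 - 5.95*l^3 - 2.11*l^2 + 1.42*l + 3.37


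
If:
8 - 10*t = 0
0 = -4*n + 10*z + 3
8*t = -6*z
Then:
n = -23/12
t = 4/5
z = -16/15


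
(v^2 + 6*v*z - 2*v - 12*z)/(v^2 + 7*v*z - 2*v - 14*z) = (v + 6*z)/(v + 7*z)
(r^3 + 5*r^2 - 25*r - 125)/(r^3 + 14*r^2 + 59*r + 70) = (r^2 - 25)/(r^2 + 9*r + 14)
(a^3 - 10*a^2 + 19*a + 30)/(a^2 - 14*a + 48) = (a^2 - 4*a - 5)/(a - 8)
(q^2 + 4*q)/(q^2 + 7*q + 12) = q/(q + 3)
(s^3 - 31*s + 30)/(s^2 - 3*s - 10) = (s^2 + 5*s - 6)/(s + 2)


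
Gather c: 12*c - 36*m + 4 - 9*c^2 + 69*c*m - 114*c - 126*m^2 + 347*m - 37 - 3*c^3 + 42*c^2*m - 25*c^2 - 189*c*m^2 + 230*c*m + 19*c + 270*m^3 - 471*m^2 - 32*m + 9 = -3*c^3 + c^2*(42*m - 34) + c*(-189*m^2 + 299*m - 83) + 270*m^3 - 597*m^2 + 279*m - 24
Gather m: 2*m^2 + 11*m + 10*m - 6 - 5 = 2*m^2 + 21*m - 11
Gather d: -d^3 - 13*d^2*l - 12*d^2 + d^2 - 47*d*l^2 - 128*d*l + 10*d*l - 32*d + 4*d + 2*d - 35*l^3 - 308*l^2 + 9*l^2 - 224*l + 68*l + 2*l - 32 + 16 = -d^3 + d^2*(-13*l - 11) + d*(-47*l^2 - 118*l - 26) - 35*l^3 - 299*l^2 - 154*l - 16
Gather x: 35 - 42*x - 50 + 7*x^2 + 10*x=7*x^2 - 32*x - 15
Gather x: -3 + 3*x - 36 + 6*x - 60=9*x - 99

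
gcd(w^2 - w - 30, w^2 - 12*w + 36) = w - 6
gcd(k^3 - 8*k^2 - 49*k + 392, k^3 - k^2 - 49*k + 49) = k^2 - 49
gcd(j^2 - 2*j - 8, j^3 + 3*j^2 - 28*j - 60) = j + 2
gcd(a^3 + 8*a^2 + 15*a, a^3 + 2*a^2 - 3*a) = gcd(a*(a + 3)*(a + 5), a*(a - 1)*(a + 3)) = a^2 + 3*a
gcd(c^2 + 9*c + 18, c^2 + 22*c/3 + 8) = c + 6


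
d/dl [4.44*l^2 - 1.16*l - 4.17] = 8.88*l - 1.16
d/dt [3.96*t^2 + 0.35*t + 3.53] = 7.92*t + 0.35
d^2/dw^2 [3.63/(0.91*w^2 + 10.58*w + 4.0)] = (-6.012006*w^2 - 69.897828*w + 3.63*(1.82*w + 10.58)*(3.64*w + 21.16) - 26.4264)/(0.91*w^2 + 10.58*w + 4.0)^3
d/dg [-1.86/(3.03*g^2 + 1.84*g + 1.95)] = (11.2716*g + 3.4224)/(3.03*g^2 + 1.84*g + 1.95)^2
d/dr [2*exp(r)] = 2*exp(r)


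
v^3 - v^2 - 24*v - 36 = (v - 6)*(v + 2)*(v + 3)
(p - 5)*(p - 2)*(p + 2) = p^3 - 5*p^2 - 4*p + 20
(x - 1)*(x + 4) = x^2 + 3*x - 4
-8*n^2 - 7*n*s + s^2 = (-8*n + s)*(n + s)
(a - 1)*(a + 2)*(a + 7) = a^3 + 8*a^2 + 5*a - 14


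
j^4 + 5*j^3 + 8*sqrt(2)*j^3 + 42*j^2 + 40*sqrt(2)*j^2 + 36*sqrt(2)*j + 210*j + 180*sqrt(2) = (j + 5)*(j + 2*sqrt(2))*(j + 3*sqrt(2))^2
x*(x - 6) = x^2 - 6*x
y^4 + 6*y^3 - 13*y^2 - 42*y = y*(y - 3)*(y + 2)*(y + 7)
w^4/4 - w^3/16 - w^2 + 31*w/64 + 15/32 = (w/4 + 1/2)*(w - 3/2)*(w - 5/4)*(w + 1/2)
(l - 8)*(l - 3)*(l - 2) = l^3 - 13*l^2 + 46*l - 48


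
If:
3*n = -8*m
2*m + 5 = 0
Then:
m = -5/2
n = 20/3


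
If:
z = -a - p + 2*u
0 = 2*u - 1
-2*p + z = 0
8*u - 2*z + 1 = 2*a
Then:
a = 11/2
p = -3/2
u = 1/2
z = -3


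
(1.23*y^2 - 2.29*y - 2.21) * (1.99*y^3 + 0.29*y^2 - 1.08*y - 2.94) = 2.4477*y^5 - 4.2004*y^4 - 6.3904*y^3 - 1.7839*y^2 + 9.1194*y + 6.4974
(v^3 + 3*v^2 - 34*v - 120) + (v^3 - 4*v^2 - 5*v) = 2*v^3 - v^2 - 39*v - 120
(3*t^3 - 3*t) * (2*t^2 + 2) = 6*t^5 - 6*t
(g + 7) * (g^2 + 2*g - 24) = g^3 + 9*g^2 - 10*g - 168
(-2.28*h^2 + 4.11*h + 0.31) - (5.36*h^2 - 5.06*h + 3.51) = -7.64*h^2 + 9.17*h - 3.2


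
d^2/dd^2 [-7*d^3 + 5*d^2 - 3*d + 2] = 10 - 42*d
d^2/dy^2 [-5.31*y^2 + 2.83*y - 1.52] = -10.6200000000000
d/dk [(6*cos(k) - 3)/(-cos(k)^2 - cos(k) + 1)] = 3*(2*cos(k) - cos(2*k) - 2)*sin(k)/(-sin(k)^2 + cos(k))^2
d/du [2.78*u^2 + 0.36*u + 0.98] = 5.56*u + 0.36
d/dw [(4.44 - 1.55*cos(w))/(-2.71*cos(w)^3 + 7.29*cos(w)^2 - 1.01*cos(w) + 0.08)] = (8.401*cos(w)^3 - 47.3967*cos(w)^2 + 64.7352*cos(w) - 4.3604)*sin(w)/(7.3441*cos(w)^6 - 39.5118*cos(w)^5 + 58.6183*cos(w)^4 - 15.1594*cos(w)^3 + 2.1865*cos(w)^2 - 0.1616*cos(w) + 0.0064)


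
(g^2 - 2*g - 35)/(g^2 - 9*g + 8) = (g^2 - 2*g - 35)/(g^2 - 9*g + 8)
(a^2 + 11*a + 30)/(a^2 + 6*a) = (a + 5)/a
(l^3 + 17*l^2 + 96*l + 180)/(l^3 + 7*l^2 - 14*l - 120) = (l + 6)/(l - 4)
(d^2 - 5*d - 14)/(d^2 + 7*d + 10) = (d - 7)/(d + 5)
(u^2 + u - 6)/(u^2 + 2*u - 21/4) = 4*(u^2 + u - 6)/(4*u^2 + 8*u - 21)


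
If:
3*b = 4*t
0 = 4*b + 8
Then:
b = -2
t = -3/2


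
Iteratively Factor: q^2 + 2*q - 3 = (q + 3)*(q - 1)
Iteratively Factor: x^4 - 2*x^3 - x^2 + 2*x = (x - 1)*(x^3 - x^2 - 2*x) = (x - 2)*(x - 1)*(x^2 + x) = x*(x - 2)*(x - 1)*(x + 1)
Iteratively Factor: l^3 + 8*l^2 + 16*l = (l + 4)*(l^2 + 4*l) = l*(l + 4)*(l + 4)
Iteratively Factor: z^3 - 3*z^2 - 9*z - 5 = (z + 1)*(z^2 - 4*z - 5) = (z + 1)^2*(z - 5)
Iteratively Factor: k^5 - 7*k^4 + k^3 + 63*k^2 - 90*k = (k)*(k^4 - 7*k^3 + k^2 + 63*k - 90) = k*(k - 5)*(k^3 - 2*k^2 - 9*k + 18) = k*(k - 5)*(k + 3)*(k^2 - 5*k + 6) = k*(k - 5)*(k - 3)*(k + 3)*(k - 2)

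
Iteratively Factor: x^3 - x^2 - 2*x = (x)*(x^2 - x - 2) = x*(x + 1)*(x - 2)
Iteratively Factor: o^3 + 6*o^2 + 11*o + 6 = (o + 2)*(o^2 + 4*o + 3) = (o + 1)*(o + 2)*(o + 3)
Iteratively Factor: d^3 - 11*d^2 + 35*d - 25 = (d - 1)*(d^2 - 10*d + 25) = (d - 5)*(d - 1)*(d - 5)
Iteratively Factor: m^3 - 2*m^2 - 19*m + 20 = (m + 4)*(m^2 - 6*m + 5) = (m - 5)*(m + 4)*(m - 1)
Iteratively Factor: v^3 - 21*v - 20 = (v + 4)*(v^2 - 4*v - 5) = (v - 5)*(v + 4)*(v + 1)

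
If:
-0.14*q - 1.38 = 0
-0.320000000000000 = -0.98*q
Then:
No Solution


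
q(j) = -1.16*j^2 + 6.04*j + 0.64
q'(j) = 6.04 - 2.32*j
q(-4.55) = -50.86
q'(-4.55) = 16.60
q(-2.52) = -21.95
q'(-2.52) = 11.89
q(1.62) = 7.38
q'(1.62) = 2.28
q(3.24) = 8.03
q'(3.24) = -1.48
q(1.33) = 6.62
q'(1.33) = 2.95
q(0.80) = 4.73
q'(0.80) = 4.18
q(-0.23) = -0.81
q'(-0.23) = 6.57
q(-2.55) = -22.30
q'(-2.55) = 11.96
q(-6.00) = -77.36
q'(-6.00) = 19.96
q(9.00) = -38.96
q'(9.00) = -14.84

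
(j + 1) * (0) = 0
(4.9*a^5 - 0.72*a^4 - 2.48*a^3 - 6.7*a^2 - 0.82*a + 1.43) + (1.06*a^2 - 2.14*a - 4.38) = 4.9*a^5 - 0.72*a^4 - 2.48*a^3 - 5.64*a^2 - 2.96*a - 2.95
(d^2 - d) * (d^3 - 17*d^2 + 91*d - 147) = d^5 - 18*d^4 + 108*d^3 - 238*d^2 + 147*d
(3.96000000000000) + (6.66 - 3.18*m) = 10.62 - 3.18*m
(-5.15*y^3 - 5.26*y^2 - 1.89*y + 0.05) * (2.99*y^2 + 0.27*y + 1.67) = -15.3985*y^5 - 17.1179*y^4 - 15.6718*y^3 - 9.145*y^2 - 3.1428*y + 0.0835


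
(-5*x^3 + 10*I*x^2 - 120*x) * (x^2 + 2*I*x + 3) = -5*x^5 - 155*x^3 - 210*I*x^2 - 360*x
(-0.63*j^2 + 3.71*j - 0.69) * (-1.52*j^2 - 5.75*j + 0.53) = 0.9576*j^4 - 2.0167*j^3 - 20.6176*j^2 + 5.9338*j - 0.3657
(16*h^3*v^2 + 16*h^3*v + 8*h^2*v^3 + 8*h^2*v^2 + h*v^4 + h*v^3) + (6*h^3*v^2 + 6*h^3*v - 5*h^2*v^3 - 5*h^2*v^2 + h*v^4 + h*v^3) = 22*h^3*v^2 + 22*h^3*v + 3*h^2*v^3 + 3*h^2*v^2 + 2*h*v^4 + 2*h*v^3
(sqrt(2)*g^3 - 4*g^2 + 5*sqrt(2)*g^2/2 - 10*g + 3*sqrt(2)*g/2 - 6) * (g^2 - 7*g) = sqrt(2)*g^5 - 9*sqrt(2)*g^4/2 - 4*g^4 - 16*sqrt(2)*g^3 + 18*g^3 - 21*sqrt(2)*g^2/2 + 64*g^2 + 42*g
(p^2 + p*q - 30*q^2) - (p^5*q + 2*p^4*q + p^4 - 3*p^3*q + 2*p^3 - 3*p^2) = -p^5*q - 2*p^4*q - p^4 + 3*p^3*q - 2*p^3 + 4*p^2 + p*q - 30*q^2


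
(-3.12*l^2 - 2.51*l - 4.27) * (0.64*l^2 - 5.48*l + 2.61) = -1.9968*l^4 + 15.4912*l^3 + 2.8788*l^2 + 16.8485*l - 11.1447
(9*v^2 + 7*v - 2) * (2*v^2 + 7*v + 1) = 18*v^4 + 77*v^3 + 54*v^2 - 7*v - 2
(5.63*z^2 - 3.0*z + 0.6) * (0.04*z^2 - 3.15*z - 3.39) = 0.2252*z^4 - 17.8545*z^3 - 9.6117*z^2 + 8.28*z - 2.034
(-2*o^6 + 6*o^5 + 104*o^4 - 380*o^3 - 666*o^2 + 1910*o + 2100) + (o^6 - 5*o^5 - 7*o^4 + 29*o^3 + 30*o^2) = -o^6 + o^5 + 97*o^4 - 351*o^3 - 636*o^2 + 1910*o + 2100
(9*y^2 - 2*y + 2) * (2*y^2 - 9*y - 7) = 18*y^4 - 85*y^3 - 41*y^2 - 4*y - 14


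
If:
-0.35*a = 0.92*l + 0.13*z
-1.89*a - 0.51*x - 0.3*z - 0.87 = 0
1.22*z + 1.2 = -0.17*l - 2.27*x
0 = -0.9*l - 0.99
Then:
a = -0.46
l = -1.10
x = -5.30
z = 9.03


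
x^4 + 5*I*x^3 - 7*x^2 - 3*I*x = x*(x + I)^2*(x + 3*I)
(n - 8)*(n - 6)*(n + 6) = n^3 - 8*n^2 - 36*n + 288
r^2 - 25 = (r - 5)*(r + 5)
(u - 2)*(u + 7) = u^2 + 5*u - 14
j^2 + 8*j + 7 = (j + 1)*(j + 7)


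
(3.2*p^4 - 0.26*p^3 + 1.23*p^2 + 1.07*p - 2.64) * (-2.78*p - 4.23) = -8.896*p^5 - 12.8132*p^4 - 2.3196*p^3 - 8.1775*p^2 + 2.8131*p + 11.1672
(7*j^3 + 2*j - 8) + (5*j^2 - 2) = 7*j^3 + 5*j^2 + 2*j - 10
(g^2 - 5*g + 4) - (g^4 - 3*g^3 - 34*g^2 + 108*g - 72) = -g^4 + 3*g^3 + 35*g^2 - 113*g + 76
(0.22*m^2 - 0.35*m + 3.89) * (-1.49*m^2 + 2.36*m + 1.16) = -0.3278*m^4 + 1.0407*m^3 - 6.3669*m^2 + 8.7744*m + 4.5124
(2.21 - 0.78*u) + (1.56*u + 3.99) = 0.78*u + 6.2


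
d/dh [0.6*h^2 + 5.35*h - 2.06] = 1.2*h + 5.35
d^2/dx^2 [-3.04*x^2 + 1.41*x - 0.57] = -6.08000000000000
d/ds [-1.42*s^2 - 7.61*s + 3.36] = -2.84*s - 7.61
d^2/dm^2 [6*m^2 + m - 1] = 12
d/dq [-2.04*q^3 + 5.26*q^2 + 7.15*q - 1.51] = -6.12*q^2 + 10.52*q + 7.15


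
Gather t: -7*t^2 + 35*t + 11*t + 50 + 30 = -7*t^2 + 46*t + 80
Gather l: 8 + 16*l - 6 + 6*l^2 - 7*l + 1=6*l^2 + 9*l + 3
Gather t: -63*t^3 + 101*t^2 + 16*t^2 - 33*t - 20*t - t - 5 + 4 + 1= -63*t^3 + 117*t^2 - 54*t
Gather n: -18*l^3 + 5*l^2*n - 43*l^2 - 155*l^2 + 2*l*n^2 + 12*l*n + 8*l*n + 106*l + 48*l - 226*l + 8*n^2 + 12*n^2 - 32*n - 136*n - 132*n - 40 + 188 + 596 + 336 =-18*l^3 - 198*l^2 - 72*l + n^2*(2*l + 20) + n*(5*l^2 + 20*l - 300) + 1080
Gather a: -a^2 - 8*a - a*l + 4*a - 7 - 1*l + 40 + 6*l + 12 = -a^2 + a*(-l - 4) + 5*l + 45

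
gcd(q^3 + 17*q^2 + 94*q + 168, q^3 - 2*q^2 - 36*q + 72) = q + 6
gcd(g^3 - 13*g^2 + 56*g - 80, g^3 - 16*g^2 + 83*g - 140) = g^2 - 9*g + 20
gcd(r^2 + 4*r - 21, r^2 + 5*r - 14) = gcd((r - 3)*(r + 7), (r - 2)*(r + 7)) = r + 7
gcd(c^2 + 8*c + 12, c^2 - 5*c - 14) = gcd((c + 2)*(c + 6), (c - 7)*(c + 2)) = c + 2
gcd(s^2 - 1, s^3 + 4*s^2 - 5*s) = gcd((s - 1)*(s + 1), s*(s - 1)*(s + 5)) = s - 1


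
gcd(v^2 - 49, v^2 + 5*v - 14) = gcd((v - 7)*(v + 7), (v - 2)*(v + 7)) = v + 7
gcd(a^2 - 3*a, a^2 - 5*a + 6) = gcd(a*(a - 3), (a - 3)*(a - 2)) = a - 3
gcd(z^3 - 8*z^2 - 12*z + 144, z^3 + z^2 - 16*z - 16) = z + 4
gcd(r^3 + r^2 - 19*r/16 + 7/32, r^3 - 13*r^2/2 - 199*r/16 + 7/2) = r^2 + 3*r/2 - 7/16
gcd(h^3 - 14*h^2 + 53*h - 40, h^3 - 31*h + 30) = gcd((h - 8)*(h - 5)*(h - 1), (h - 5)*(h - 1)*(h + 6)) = h^2 - 6*h + 5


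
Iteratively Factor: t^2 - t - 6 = (t - 3)*(t + 2)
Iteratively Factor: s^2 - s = (s)*(s - 1)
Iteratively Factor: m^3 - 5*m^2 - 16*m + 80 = (m - 5)*(m^2 - 16) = (m - 5)*(m - 4)*(m + 4)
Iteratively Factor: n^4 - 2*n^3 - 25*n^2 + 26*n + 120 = (n + 4)*(n^3 - 6*n^2 - n + 30) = (n - 5)*(n + 4)*(n^2 - n - 6) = (n - 5)*(n - 3)*(n + 4)*(n + 2)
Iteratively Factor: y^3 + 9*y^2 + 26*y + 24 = (y + 3)*(y^2 + 6*y + 8) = (y + 3)*(y + 4)*(y + 2)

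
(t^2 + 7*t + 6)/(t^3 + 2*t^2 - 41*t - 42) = (t + 6)/(t^2 + t - 42)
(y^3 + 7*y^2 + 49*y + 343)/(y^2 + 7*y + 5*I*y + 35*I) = (y^2 + 49)/(y + 5*I)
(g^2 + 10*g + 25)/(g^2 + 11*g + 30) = (g + 5)/(g + 6)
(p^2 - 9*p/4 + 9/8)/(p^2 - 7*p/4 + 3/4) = (p - 3/2)/(p - 1)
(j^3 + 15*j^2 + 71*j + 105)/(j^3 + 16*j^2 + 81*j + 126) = (j + 5)/(j + 6)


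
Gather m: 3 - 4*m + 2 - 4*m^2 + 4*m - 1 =4 - 4*m^2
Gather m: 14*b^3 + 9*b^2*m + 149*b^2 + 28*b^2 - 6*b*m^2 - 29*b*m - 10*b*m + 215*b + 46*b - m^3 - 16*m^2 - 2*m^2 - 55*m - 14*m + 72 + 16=14*b^3 + 177*b^2 + 261*b - m^3 + m^2*(-6*b - 18) + m*(9*b^2 - 39*b - 69) + 88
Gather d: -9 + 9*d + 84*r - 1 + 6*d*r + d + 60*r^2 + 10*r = d*(6*r + 10) + 60*r^2 + 94*r - 10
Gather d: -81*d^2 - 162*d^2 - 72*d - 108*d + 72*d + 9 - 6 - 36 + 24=-243*d^2 - 108*d - 9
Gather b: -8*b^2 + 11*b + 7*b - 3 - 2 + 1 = -8*b^2 + 18*b - 4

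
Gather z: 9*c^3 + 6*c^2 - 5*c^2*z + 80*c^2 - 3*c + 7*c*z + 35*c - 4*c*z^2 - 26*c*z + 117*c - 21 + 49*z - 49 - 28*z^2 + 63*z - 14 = 9*c^3 + 86*c^2 + 149*c + z^2*(-4*c - 28) + z*(-5*c^2 - 19*c + 112) - 84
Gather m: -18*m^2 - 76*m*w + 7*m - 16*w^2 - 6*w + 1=-18*m^2 + m*(7 - 76*w) - 16*w^2 - 6*w + 1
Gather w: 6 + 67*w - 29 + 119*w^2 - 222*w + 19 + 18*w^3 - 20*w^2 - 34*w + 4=18*w^3 + 99*w^2 - 189*w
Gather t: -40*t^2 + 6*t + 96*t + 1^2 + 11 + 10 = -40*t^2 + 102*t + 22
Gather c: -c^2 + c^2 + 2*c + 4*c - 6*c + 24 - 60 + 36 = 0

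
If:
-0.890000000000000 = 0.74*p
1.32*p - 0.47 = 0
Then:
No Solution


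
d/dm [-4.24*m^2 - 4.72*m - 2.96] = -8.48*m - 4.72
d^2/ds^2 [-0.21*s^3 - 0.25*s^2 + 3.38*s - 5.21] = -1.26*s - 0.5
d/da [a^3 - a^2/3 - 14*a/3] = 3*a^2 - 2*a/3 - 14/3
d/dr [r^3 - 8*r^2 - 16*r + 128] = 3*r^2 - 16*r - 16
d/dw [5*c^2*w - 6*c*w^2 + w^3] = 5*c^2 - 12*c*w + 3*w^2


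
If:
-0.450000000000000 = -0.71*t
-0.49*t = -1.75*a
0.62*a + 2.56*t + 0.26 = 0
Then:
No Solution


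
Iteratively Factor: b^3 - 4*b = (b + 2)*(b^2 - 2*b) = b*(b + 2)*(b - 2)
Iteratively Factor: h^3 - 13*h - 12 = (h - 4)*(h^2 + 4*h + 3) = (h - 4)*(h + 3)*(h + 1)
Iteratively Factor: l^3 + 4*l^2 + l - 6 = (l + 3)*(l^2 + l - 2) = (l + 2)*(l + 3)*(l - 1)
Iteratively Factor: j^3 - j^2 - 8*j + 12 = (j - 2)*(j^2 + j - 6) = (j - 2)*(j + 3)*(j - 2)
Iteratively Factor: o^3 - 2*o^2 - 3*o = (o - 3)*(o^2 + o) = o*(o - 3)*(o + 1)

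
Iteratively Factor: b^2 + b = (b + 1)*(b)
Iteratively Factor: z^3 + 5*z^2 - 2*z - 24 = (z + 3)*(z^2 + 2*z - 8) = (z - 2)*(z + 3)*(z + 4)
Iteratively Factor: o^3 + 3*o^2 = (o)*(o^2 + 3*o) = o*(o + 3)*(o)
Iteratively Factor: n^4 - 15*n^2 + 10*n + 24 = (n - 2)*(n^3 + 2*n^2 - 11*n - 12) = (n - 3)*(n - 2)*(n^2 + 5*n + 4) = (n - 3)*(n - 2)*(n + 1)*(n + 4)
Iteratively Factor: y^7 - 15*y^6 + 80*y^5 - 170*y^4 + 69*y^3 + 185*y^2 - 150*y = (y - 3)*(y^6 - 12*y^5 + 44*y^4 - 38*y^3 - 45*y^2 + 50*y) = (y - 5)*(y - 3)*(y^5 - 7*y^4 + 9*y^3 + 7*y^2 - 10*y) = (y - 5)*(y - 3)*(y - 2)*(y^4 - 5*y^3 - y^2 + 5*y) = (y - 5)*(y - 3)*(y - 2)*(y - 1)*(y^3 - 4*y^2 - 5*y) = (y - 5)*(y - 3)*(y - 2)*(y - 1)*(y + 1)*(y^2 - 5*y) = y*(y - 5)*(y - 3)*(y - 2)*(y - 1)*(y + 1)*(y - 5)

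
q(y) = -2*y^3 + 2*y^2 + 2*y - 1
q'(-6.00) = -238.00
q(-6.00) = 491.00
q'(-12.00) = -910.00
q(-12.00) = 3719.00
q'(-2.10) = -32.86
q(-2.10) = 22.14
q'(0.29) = 2.66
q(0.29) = -0.30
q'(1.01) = -0.08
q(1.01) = 1.00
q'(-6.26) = -258.17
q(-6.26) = 555.48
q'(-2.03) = -30.85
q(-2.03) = 19.91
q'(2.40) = -22.96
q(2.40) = -12.33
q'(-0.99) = -7.84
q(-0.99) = 0.92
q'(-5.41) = -195.25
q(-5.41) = 363.40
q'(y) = -6*y^2 + 4*y + 2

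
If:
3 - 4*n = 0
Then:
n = 3/4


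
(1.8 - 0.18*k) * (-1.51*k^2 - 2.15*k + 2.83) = 0.2718*k^3 - 2.331*k^2 - 4.3794*k + 5.094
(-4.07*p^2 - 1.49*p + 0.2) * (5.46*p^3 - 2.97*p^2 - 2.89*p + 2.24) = -22.2222*p^5 + 3.9525*p^4 + 17.2796*p^3 - 5.4047*p^2 - 3.9156*p + 0.448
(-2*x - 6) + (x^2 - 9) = x^2 - 2*x - 15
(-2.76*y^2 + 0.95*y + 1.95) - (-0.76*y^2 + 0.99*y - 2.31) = -2.0*y^2 - 0.04*y + 4.26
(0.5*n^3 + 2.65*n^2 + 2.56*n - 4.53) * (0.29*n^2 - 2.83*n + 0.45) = 0.145*n^5 - 0.6465*n^4 - 6.5321*n^3 - 7.366*n^2 + 13.9719*n - 2.0385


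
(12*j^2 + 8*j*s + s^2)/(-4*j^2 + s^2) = (6*j + s)/(-2*j + s)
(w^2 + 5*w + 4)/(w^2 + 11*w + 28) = (w + 1)/(w + 7)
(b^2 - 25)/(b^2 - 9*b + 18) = (b^2 - 25)/(b^2 - 9*b + 18)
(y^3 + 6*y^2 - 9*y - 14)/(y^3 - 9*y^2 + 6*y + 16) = (y + 7)/(y - 8)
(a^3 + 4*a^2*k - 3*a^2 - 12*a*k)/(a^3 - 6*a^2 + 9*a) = (a + 4*k)/(a - 3)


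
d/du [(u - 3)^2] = 2*u - 6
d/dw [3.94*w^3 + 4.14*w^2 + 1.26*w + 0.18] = 11.82*w^2 + 8.28*w + 1.26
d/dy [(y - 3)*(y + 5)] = 2*y + 2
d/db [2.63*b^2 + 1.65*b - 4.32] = 5.26*b + 1.65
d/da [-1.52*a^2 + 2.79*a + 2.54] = 2.79 - 3.04*a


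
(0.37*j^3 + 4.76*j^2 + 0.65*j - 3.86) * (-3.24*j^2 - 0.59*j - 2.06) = -1.1988*j^5 - 15.6407*j^4 - 5.6766*j^3 + 2.3173*j^2 + 0.938399999999999*j + 7.9516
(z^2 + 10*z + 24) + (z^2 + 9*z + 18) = 2*z^2 + 19*z + 42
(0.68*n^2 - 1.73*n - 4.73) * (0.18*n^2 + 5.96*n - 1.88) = 0.1224*n^4 + 3.7414*n^3 - 12.4406*n^2 - 24.9384*n + 8.8924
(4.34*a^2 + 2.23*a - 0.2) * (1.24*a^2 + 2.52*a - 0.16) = 5.3816*a^4 + 13.702*a^3 + 4.6772*a^2 - 0.8608*a + 0.032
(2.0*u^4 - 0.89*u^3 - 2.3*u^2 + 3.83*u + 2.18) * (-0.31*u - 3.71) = -0.62*u^5 - 7.1441*u^4 + 4.0149*u^3 + 7.3457*u^2 - 14.8851*u - 8.0878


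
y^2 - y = y*(y - 1)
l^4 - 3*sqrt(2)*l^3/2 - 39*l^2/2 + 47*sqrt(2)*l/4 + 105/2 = (l - 7*sqrt(2)/2)*(l - 3*sqrt(2)/2)*(l + sqrt(2))*(l + 5*sqrt(2)/2)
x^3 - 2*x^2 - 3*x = x*(x - 3)*(x + 1)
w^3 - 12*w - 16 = (w - 4)*(w + 2)^2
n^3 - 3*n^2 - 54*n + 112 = (n - 8)*(n - 2)*(n + 7)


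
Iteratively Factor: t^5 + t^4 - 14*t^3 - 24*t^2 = (t + 2)*(t^4 - t^3 - 12*t^2) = (t + 2)*(t + 3)*(t^3 - 4*t^2) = t*(t + 2)*(t + 3)*(t^2 - 4*t) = t^2*(t + 2)*(t + 3)*(t - 4)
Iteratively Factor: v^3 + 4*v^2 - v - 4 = (v + 1)*(v^2 + 3*v - 4) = (v - 1)*(v + 1)*(v + 4)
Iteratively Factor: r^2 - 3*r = (r - 3)*(r)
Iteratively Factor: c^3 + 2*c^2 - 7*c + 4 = (c - 1)*(c^2 + 3*c - 4) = (c - 1)^2*(c + 4)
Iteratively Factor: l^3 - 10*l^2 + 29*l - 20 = (l - 5)*(l^2 - 5*l + 4) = (l - 5)*(l - 1)*(l - 4)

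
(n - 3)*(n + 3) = n^2 - 9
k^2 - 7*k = k*(k - 7)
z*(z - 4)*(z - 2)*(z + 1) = z^4 - 5*z^3 + 2*z^2 + 8*z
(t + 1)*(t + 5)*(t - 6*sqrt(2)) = t^3 - 6*sqrt(2)*t^2 + 6*t^2 - 36*sqrt(2)*t + 5*t - 30*sqrt(2)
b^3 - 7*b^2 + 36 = (b - 6)*(b - 3)*(b + 2)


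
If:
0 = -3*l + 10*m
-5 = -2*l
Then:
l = 5/2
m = 3/4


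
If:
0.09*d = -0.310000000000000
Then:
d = -3.44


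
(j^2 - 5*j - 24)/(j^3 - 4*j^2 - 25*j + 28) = (j^2 - 5*j - 24)/(j^3 - 4*j^2 - 25*j + 28)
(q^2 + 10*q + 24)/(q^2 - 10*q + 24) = (q^2 + 10*q + 24)/(q^2 - 10*q + 24)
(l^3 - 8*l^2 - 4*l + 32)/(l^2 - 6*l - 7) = (-l^3 + 8*l^2 + 4*l - 32)/(-l^2 + 6*l + 7)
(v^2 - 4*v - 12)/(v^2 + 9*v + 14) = (v - 6)/(v + 7)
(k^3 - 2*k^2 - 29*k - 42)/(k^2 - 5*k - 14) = k + 3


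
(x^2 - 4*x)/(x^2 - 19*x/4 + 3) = 4*x/(4*x - 3)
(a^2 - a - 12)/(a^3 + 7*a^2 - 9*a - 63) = (a - 4)/(a^2 + 4*a - 21)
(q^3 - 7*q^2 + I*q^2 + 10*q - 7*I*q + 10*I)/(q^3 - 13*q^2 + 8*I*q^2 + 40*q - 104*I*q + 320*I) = (q^2 + q*(-2 + I) - 2*I)/(q^2 + 8*q*(-1 + I) - 64*I)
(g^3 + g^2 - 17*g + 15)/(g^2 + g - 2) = (g^2 + 2*g - 15)/(g + 2)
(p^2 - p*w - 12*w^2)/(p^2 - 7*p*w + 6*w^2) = (p^2 - p*w - 12*w^2)/(p^2 - 7*p*w + 6*w^2)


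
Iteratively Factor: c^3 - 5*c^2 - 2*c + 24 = (c - 3)*(c^2 - 2*c - 8) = (c - 4)*(c - 3)*(c + 2)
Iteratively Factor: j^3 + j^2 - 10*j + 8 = (j + 4)*(j^2 - 3*j + 2) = (j - 1)*(j + 4)*(j - 2)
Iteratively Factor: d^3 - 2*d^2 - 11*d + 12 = (d + 3)*(d^2 - 5*d + 4) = (d - 4)*(d + 3)*(d - 1)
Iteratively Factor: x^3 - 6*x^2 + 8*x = (x - 4)*(x^2 - 2*x) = x*(x - 4)*(x - 2)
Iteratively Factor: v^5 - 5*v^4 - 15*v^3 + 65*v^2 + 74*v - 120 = (v - 5)*(v^4 - 15*v^2 - 10*v + 24) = (v - 5)*(v + 3)*(v^3 - 3*v^2 - 6*v + 8) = (v - 5)*(v - 4)*(v + 3)*(v^2 + v - 2) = (v - 5)*(v - 4)*(v - 1)*(v + 3)*(v + 2)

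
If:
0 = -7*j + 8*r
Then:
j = 8*r/7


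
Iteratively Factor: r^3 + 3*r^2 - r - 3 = (r + 1)*(r^2 + 2*r - 3) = (r + 1)*(r + 3)*(r - 1)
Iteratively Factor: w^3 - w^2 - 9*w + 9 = (w - 3)*(w^2 + 2*w - 3) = (w - 3)*(w - 1)*(w + 3)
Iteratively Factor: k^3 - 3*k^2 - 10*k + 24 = (k + 3)*(k^2 - 6*k + 8) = (k - 4)*(k + 3)*(k - 2)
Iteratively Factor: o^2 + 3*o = (o)*(o + 3)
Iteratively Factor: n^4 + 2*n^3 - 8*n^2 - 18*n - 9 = (n - 3)*(n^3 + 5*n^2 + 7*n + 3) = (n - 3)*(n + 3)*(n^2 + 2*n + 1) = (n - 3)*(n + 1)*(n + 3)*(n + 1)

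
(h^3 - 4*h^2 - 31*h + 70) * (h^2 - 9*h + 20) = h^5 - 13*h^4 + 25*h^3 + 269*h^2 - 1250*h + 1400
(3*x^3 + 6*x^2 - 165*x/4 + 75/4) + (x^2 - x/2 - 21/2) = 3*x^3 + 7*x^2 - 167*x/4 + 33/4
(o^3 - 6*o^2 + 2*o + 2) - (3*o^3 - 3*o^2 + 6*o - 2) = -2*o^3 - 3*o^2 - 4*o + 4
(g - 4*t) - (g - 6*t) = 2*t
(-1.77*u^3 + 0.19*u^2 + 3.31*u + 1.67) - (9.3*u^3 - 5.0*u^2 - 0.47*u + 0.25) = -11.07*u^3 + 5.19*u^2 + 3.78*u + 1.42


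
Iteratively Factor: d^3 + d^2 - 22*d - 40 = (d + 4)*(d^2 - 3*d - 10) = (d - 5)*(d + 4)*(d + 2)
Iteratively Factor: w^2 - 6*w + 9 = (w - 3)*(w - 3)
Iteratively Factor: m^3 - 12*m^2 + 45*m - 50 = (m - 5)*(m^2 - 7*m + 10) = (m - 5)^2*(m - 2)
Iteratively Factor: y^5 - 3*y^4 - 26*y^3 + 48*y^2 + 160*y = (y + 2)*(y^4 - 5*y^3 - 16*y^2 + 80*y) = (y - 5)*(y + 2)*(y^3 - 16*y) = y*(y - 5)*(y + 2)*(y^2 - 16) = y*(y - 5)*(y - 4)*(y + 2)*(y + 4)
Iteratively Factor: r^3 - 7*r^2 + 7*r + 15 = (r - 5)*(r^2 - 2*r - 3) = (r - 5)*(r - 3)*(r + 1)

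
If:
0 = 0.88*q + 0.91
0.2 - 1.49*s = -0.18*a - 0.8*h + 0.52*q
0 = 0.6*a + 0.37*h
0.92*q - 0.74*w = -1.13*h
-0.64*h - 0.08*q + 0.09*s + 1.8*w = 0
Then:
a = -0.63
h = 1.02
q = -1.03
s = 0.97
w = 0.27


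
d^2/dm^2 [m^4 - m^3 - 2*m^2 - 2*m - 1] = 12*m^2 - 6*m - 4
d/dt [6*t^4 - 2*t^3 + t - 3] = 24*t^3 - 6*t^2 + 1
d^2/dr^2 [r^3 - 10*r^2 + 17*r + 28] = 6*r - 20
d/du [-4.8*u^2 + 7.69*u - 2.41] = 7.69 - 9.6*u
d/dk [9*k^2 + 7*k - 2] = 18*k + 7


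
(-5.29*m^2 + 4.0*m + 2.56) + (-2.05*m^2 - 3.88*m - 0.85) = -7.34*m^2 + 0.12*m + 1.71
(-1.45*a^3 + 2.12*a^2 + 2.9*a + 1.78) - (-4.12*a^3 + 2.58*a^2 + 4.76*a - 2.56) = 2.67*a^3 - 0.46*a^2 - 1.86*a + 4.34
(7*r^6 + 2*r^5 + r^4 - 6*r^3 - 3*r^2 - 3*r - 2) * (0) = 0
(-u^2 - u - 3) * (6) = -6*u^2 - 6*u - 18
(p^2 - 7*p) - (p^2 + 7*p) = -14*p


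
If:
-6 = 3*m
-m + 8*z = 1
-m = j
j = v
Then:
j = 2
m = -2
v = 2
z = -1/8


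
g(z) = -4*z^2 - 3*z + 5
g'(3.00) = -27.00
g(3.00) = -40.00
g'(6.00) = -51.00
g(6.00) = -157.00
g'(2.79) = -25.32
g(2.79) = -34.51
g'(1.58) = -15.64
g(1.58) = -9.73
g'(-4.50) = 33.00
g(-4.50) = -62.50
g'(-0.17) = -1.64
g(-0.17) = 5.39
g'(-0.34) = -0.28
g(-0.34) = 5.56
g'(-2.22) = 14.76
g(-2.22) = -8.05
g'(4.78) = -41.24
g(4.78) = -100.73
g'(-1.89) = 12.12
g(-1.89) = -3.62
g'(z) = -8*z - 3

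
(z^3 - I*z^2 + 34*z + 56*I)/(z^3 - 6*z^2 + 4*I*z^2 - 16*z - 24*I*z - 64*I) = (z^2 - 5*I*z + 14)/(z^2 - 6*z - 16)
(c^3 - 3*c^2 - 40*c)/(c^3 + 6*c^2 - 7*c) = (c^2 - 3*c - 40)/(c^2 + 6*c - 7)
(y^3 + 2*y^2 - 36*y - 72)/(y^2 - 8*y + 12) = (y^2 + 8*y + 12)/(y - 2)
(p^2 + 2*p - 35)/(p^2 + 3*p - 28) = (p - 5)/(p - 4)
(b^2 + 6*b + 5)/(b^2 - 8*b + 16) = (b^2 + 6*b + 5)/(b^2 - 8*b + 16)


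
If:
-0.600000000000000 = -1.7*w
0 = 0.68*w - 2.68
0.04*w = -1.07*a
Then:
No Solution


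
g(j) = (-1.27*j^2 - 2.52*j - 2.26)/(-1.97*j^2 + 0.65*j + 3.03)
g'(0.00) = -0.67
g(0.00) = -0.75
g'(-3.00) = -0.03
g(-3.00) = 0.37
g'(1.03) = -11.35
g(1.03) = -3.85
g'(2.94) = -0.72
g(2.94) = 1.71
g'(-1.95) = 0.13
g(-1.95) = 0.38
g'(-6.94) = -0.02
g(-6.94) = 0.48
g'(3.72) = -0.31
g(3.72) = 1.34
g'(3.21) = -0.52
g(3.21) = 1.54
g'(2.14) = -3.22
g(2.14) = 2.93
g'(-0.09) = -0.54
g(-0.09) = -0.69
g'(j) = (-2.54*j - 2.52)/(-1.97*j^2 + 0.65*j + 3.03) + (3.94*j - 0.65)*(-1.27*j^2 - 2.52*j - 2.26)/(-1.97*j^2 + 0.65*j + 3.03)^2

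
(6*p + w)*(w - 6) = 6*p*w - 36*p + w^2 - 6*w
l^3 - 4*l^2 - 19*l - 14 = (l - 7)*(l + 1)*(l + 2)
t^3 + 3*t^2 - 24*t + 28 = (t - 2)^2*(t + 7)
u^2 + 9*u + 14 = (u + 2)*(u + 7)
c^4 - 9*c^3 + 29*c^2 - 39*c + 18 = (c - 3)^2*(c - 2)*(c - 1)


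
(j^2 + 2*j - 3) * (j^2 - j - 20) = j^4 + j^3 - 25*j^2 - 37*j + 60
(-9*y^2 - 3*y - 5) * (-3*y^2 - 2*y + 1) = 27*y^4 + 27*y^3 + 12*y^2 + 7*y - 5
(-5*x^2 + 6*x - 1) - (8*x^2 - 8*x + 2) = -13*x^2 + 14*x - 3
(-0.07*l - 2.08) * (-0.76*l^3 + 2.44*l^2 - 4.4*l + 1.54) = 0.0532*l^4 + 1.41*l^3 - 4.7672*l^2 + 9.0442*l - 3.2032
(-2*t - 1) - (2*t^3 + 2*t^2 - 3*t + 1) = -2*t^3 - 2*t^2 + t - 2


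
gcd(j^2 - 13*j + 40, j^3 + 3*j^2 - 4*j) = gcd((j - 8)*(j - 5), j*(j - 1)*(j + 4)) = 1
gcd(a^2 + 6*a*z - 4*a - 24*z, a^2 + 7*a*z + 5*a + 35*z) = 1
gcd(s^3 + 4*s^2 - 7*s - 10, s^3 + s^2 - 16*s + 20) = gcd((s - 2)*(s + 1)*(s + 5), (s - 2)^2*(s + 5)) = s^2 + 3*s - 10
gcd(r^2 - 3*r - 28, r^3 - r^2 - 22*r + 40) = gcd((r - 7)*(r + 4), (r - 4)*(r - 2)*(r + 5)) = 1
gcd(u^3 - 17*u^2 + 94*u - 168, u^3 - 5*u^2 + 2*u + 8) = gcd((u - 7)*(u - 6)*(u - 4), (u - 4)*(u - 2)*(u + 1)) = u - 4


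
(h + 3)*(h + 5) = h^2 + 8*h + 15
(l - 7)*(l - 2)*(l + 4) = l^3 - 5*l^2 - 22*l + 56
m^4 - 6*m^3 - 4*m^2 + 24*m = m*(m - 6)*(m - 2)*(m + 2)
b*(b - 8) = b^2 - 8*b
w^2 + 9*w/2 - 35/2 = (w - 5/2)*(w + 7)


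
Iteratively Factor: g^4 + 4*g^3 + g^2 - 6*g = (g + 3)*(g^3 + g^2 - 2*g) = (g + 2)*(g + 3)*(g^2 - g) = (g - 1)*(g + 2)*(g + 3)*(g)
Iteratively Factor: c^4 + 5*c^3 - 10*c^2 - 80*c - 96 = (c + 2)*(c^3 + 3*c^2 - 16*c - 48) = (c - 4)*(c + 2)*(c^2 + 7*c + 12) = (c - 4)*(c + 2)*(c + 3)*(c + 4)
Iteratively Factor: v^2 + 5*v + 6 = (v + 3)*(v + 2)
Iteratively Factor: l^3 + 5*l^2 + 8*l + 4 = (l + 2)*(l^2 + 3*l + 2) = (l + 1)*(l + 2)*(l + 2)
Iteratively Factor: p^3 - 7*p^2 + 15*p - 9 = (p - 3)*(p^2 - 4*p + 3) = (p - 3)^2*(p - 1)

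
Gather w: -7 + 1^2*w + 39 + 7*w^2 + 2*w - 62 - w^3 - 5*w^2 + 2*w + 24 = -w^3 + 2*w^2 + 5*w - 6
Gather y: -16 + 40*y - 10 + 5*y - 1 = 45*y - 27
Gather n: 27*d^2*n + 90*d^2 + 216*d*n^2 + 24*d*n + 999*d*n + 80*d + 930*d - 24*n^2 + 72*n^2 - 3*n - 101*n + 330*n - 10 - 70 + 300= 90*d^2 + 1010*d + n^2*(216*d + 48) + n*(27*d^2 + 1023*d + 226) + 220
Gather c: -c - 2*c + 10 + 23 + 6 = 39 - 3*c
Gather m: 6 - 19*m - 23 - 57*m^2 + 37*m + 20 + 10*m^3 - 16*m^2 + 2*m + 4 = 10*m^3 - 73*m^2 + 20*m + 7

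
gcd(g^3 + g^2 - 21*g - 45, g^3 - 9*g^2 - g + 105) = g^2 - 2*g - 15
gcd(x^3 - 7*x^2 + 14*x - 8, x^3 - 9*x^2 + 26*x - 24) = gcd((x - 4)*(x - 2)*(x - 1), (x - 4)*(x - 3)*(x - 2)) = x^2 - 6*x + 8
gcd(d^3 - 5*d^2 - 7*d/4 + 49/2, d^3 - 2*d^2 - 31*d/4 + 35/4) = d - 7/2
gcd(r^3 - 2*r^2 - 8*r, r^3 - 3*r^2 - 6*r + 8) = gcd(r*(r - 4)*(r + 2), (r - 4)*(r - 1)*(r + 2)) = r^2 - 2*r - 8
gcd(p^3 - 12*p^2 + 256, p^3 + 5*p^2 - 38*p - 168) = p + 4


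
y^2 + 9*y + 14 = (y + 2)*(y + 7)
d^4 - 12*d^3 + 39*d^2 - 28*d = d*(d - 7)*(d - 4)*(d - 1)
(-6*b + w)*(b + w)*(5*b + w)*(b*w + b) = -30*b^4*w - 30*b^4 - 31*b^3*w^2 - 31*b^3*w + b*w^4 + b*w^3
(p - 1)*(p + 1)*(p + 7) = p^3 + 7*p^2 - p - 7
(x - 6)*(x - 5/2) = x^2 - 17*x/2 + 15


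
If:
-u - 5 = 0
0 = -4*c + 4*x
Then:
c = x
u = -5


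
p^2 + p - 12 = (p - 3)*(p + 4)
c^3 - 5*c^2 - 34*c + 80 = (c - 8)*(c - 2)*(c + 5)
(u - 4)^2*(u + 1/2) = u^3 - 15*u^2/2 + 12*u + 8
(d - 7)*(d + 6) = d^2 - d - 42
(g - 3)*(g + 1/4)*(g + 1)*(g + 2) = g^4 + g^3/4 - 7*g^2 - 31*g/4 - 3/2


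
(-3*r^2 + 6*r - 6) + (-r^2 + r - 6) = -4*r^2 + 7*r - 12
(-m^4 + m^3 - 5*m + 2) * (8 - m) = m^5 - 9*m^4 + 8*m^3 + 5*m^2 - 42*m + 16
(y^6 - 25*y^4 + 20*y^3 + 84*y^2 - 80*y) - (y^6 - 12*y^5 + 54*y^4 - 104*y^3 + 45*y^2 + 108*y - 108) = 12*y^5 - 79*y^4 + 124*y^3 + 39*y^2 - 188*y + 108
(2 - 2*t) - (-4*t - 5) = 2*t + 7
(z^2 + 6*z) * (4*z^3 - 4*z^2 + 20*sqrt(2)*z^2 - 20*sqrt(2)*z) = 4*z^5 + 20*z^4 + 20*sqrt(2)*z^4 - 24*z^3 + 100*sqrt(2)*z^3 - 120*sqrt(2)*z^2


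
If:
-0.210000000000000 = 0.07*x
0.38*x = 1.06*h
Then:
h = -1.08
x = -3.00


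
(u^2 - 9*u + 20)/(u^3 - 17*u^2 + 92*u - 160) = 1/(u - 8)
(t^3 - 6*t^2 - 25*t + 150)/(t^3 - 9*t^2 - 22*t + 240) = (t - 5)/(t - 8)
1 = 1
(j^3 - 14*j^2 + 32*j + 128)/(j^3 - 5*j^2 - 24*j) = (j^2 - 6*j - 16)/(j*(j + 3))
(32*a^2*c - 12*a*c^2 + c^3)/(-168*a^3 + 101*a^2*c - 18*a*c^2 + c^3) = c*(-4*a + c)/(21*a^2 - 10*a*c + c^2)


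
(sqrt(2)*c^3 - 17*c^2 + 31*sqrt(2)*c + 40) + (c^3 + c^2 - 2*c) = c^3 + sqrt(2)*c^3 - 16*c^2 - 2*c + 31*sqrt(2)*c + 40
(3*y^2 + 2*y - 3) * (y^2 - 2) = 3*y^4 + 2*y^3 - 9*y^2 - 4*y + 6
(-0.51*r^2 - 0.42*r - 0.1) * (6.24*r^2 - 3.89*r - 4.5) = -3.1824*r^4 - 0.6369*r^3 + 3.3048*r^2 + 2.279*r + 0.45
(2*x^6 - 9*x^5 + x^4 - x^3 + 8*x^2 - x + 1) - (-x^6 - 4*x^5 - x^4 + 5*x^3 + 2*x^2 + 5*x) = 3*x^6 - 5*x^5 + 2*x^4 - 6*x^3 + 6*x^2 - 6*x + 1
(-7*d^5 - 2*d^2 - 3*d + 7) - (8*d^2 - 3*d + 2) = -7*d^5 - 10*d^2 + 5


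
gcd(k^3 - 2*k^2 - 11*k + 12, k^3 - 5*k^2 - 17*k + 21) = k^2 + 2*k - 3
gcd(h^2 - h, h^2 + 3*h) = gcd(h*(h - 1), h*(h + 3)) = h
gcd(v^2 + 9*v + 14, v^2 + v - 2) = v + 2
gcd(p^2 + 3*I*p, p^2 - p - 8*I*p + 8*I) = 1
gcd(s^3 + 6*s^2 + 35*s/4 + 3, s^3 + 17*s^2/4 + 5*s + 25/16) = s + 1/2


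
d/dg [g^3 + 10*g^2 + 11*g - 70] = 3*g^2 + 20*g + 11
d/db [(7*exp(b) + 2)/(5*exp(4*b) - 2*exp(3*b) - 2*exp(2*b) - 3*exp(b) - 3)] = (-105*exp(4*b) - 12*exp(3*b) + 26*exp(2*b) + 8*exp(b) - 15)*exp(b)/(25*exp(8*b) - 20*exp(7*b) - 16*exp(6*b) - 22*exp(5*b) - 14*exp(4*b) + 24*exp(3*b) + 21*exp(2*b) + 18*exp(b) + 9)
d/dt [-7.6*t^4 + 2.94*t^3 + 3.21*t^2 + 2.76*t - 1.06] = -30.4*t^3 + 8.82*t^2 + 6.42*t + 2.76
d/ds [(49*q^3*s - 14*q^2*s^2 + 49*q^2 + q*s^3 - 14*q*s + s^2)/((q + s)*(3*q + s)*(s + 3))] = ((q + s)*(3*q + s)*(s + 3)*(49*q^3 - 28*q^2*s + 3*q*s^2 - 14*q + 2*s) + (q + s)*(3*q + s)*(-49*q^3*s + 14*q^2*s^2 - 49*q^2 - q*s^3 + 14*q*s - s^2) + (q + s)*(s + 3)*(-49*q^3*s + 14*q^2*s^2 - 49*q^2 - q*s^3 + 14*q*s - s^2) + (3*q + s)*(s + 3)*(-49*q^3*s + 14*q^2*s^2 - 49*q^2 - q*s^3 + 14*q*s - s^2))/((q + s)^2*(3*q + s)^2*(s + 3)^2)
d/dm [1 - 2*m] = -2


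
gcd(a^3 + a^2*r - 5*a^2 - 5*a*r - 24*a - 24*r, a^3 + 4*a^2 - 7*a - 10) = 1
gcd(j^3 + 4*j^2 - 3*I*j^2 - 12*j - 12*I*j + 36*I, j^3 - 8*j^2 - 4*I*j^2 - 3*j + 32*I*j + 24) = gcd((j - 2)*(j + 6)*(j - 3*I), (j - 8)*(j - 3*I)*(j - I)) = j - 3*I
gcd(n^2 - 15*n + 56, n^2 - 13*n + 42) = n - 7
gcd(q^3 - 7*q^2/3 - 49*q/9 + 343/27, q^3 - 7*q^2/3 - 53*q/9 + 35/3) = q + 7/3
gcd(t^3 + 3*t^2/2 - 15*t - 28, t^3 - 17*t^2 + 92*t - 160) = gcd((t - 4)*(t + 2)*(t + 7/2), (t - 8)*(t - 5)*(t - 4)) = t - 4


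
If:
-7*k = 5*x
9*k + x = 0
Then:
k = 0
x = 0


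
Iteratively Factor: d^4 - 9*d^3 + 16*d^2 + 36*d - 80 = (d - 4)*(d^3 - 5*d^2 - 4*d + 20) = (d - 5)*(d - 4)*(d^2 - 4) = (d - 5)*(d - 4)*(d + 2)*(d - 2)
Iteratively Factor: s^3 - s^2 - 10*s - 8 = (s - 4)*(s^2 + 3*s + 2) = (s - 4)*(s + 2)*(s + 1)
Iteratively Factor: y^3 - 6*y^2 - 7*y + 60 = (y + 3)*(y^2 - 9*y + 20) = (y - 4)*(y + 3)*(y - 5)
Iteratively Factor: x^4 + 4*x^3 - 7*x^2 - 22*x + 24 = (x - 1)*(x^3 + 5*x^2 - 2*x - 24) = (x - 1)*(x + 3)*(x^2 + 2*x - 8) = (x - 2)*(x - 1)*(x + 3)*(x + 4)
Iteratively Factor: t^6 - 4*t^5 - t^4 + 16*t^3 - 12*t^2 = (t)*(t^5 - 4*t^4 - t^3 + 16*t^2 - 12*t) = t*(t - 1)*(t^4 - 3*t^3 - 4*t^2 + 12*t) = t*(t - 1)*(t + 2)*(t^3 - 5*t^2 + 6*t) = t^2*(t - 1)*(t + 2)*(t^2 - 5*t + 6) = t^2*(t - 2)*(t - 1)*(t + 2)*(t - 3)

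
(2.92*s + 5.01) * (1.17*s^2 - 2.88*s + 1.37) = 3.4164*s^3 - 2.5479*s^2 - 10.4284*s + 6.8637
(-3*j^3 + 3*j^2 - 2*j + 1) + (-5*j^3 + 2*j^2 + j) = -8*j^3 + 5*j^2 - j + 1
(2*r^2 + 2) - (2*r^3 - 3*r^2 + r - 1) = -2*r^3 + 5*r^2 - r + 3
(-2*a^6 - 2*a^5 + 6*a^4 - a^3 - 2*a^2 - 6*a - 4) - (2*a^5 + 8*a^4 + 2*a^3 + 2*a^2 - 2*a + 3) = -2*a^6 - 4*a^5 - 2*a^4 - 3*a^3 - 4*a^2 - 4*a - 7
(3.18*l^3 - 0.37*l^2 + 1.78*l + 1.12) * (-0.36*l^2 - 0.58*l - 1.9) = -1.1448*l^5 - 1.7112*l^4 - 6.4682*l^3 - 0.7326*l^2 - 4.0316*l - 2.128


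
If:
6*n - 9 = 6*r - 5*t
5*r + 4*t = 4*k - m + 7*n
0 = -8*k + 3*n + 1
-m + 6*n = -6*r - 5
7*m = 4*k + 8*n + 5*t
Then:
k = 2315/17422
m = 6457/8711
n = 183/8711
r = -6366/8711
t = 7821/8711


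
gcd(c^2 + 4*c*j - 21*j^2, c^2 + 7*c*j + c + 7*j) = c + 7*j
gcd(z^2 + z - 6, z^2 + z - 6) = z^2 + z - 6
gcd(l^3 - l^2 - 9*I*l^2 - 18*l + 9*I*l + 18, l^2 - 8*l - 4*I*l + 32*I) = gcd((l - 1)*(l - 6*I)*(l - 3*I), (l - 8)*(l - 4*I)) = 1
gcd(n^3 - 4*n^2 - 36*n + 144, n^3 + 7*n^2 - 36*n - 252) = n^2 - 36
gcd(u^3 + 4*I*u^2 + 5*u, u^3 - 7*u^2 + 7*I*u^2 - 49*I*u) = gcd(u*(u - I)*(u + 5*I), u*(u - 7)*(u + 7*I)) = u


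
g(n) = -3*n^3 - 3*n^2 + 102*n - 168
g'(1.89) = 58.51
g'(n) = -9*n^2 - 6*n + 102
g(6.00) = -312.00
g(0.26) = -141.74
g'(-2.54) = 59.18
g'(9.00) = -681.00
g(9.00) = -1680.00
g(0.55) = -113.31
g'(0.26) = 99.83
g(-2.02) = -361.55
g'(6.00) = -258.00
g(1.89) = -6.19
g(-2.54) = -397.27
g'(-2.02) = 77.40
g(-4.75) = -398.67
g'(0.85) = 90.40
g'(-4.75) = -72.56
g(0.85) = -85.31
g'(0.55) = 95.98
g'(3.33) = -17.78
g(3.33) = 27.62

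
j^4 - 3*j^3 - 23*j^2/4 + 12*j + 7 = (j - 7/2)*(j - 2)*(j + 1/2)*(j + 2)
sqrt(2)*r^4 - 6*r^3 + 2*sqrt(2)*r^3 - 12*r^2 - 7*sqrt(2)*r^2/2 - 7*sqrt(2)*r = r*(r + 2)*(r - 7*sqrt(2)/2)*(sqrt(2)*r + 1)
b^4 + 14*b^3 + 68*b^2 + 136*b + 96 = (b + 2)^2*(b + 4)*(b + 6)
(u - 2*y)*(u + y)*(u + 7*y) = u^3 + 6*u^2*y - 9*u*y^2 - 14*y^3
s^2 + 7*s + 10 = (s + 2)*(s + 5)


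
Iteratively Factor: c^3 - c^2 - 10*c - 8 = (c + 1)*(c^2 - 2*c - 8) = (c + 1)*(c + 2)*(c - 4)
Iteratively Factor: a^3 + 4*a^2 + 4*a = (a + 2)*(a^2 + 2*a) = (a + 2)^2*(a)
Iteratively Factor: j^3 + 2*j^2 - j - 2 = (j + 2)*(j^2 - 1) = (j - 1)*(j + 2)*(j + 1)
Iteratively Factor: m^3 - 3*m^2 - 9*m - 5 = (m + 1)*(m^2 - 4*m - 5) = (m - 5)*(m + 1)*(m + 1)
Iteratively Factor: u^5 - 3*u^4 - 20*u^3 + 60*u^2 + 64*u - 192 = (u - 2)*(u^4 - u^3 - 22*u^2 + 16*u + 96) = (u - 2)*(u + 2)*(u^3 - 3*u^2 - 16*u + 48) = (u - 4)*(u - 2)*(u + 2)*(u^2 + u - 12) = (u - 4)*(u - 2)*(u + 2)*(u + 4)*(u - 3)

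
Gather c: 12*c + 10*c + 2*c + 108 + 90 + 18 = 24*c + 216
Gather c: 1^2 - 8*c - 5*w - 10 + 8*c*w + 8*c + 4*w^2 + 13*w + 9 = 8*c*w + 4*w^2 + 8*w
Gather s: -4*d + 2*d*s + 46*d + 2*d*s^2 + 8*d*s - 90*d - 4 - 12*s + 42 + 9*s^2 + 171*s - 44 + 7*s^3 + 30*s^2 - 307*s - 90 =-48*d + 7*s^3 + s^2*(2*d + 39) + s*(10*d - 148) - 96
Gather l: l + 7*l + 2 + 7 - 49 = 8*l - 40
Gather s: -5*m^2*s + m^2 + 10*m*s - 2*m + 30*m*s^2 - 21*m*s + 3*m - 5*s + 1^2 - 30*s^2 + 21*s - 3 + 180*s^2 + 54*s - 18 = m^2 + m + s^2*(30*m + 150) + s*(-5*m^2 - 11*m + 70) - 20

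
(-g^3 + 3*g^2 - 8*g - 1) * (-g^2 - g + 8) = g^5 - 2*g^4 - 3*g^3 + 33*g^2 - 63*g - 8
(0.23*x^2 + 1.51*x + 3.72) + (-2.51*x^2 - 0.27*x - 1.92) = -2.28*x^2 + 1.24*x + 1.8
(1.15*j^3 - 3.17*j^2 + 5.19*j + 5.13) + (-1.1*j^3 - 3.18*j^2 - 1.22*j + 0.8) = 0.0499999999999998*j^3 - 6.35*j^2 + 3.97*j + 5.93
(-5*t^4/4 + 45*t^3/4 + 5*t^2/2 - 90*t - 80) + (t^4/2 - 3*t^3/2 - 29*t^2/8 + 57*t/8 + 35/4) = -3*t^4/4 + 39*t^3/4 - 9*t^2/8 - 663*t/8 - 285/4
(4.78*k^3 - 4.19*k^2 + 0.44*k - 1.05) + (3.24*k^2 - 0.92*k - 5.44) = 4.78*k^3 - 0.95*k^2 - 0.48*k - 6.49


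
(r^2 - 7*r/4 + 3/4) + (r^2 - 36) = 2*r^2 - 7*r/4 - 141/4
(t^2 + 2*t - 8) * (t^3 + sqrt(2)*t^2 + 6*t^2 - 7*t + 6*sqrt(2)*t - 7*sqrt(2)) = t^5 + sqrt(2)*t^4 + 8*t^4 - 3*t^3 + 8*sqrt(2)*t^3 - 62*t^2 - 3*sqrt(2)*t^2 - 62*sqrt(2)*t + 56*t + 56*sqrt(2)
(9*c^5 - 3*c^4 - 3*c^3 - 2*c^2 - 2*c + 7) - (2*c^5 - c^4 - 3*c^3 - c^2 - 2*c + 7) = 7*c^5 - 2*c^4 - c^2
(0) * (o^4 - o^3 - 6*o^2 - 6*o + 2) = 0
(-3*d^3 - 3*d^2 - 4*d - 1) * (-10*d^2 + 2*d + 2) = 30*d^5 + 24*d^4 + 28*d^3 - 4*d^2 - 10*d - 2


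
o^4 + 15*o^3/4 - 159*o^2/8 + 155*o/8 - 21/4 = (o - 2)*(o - 3/4)*(o - 1/2)*(o + 7)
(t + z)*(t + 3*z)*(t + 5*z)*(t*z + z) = t^4*z + 9*t^3*z^2 + t^3*z + 23*t^2*z^3 + 9*t^2*z^2 + 15*t*z^4 + 23*t*z^3 + 15*z^4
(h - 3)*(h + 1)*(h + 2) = h^3 - 7*h - 6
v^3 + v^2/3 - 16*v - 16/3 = (v - 4)*(v + 1/3)*(v + 4)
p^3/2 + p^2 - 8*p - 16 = (p/2 + 1)*(p - 4)*(p + 4)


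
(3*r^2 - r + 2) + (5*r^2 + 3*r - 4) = 8*r^2 + 2*r - 2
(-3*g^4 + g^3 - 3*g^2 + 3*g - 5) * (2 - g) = 3*g^5 - 7*g^4 + 5*g^3 - 9*g^2 + 11*g - 10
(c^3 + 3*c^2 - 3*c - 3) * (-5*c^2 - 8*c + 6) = -5*c^5 - 23*c^4 - 3*c^3 + 57*c^2 + 6*c - 18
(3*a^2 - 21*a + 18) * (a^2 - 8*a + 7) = 3*a^4 - 45*a^3 + 207*a^2 - 291*a + 126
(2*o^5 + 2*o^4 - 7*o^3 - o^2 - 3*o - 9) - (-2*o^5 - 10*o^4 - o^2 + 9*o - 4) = 4*o^5 + 12*o^4 - 7*o^3 - 12*o - 5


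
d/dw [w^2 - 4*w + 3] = 2*w - 4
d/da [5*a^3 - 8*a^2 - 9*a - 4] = 15*a^2 - 16*a - 9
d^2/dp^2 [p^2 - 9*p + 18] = 2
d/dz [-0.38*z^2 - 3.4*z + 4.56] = -0.76*z - 3.4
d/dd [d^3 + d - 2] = 3*d^2 + 1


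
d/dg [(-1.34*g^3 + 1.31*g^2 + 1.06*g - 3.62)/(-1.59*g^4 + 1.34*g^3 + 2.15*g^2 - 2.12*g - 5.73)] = (-2.1306*g^6 + 4.1658*g^5 + 0.4198*g^4 - 20.1824*g^3 + 32.5308*g^2 + 0.553399999999996*g - 13.7482)/(2.5281*g^8 - 4.2612*g^7 - 5.0414*g^6 + 12.5036*g^5 + 17.1623*g^4 - 24.4724*g^3 - 20.1446*g^2 + 24.2952*g + 32.8329)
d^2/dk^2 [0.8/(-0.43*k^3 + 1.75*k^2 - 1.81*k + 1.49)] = ((2.064*k - 2.8)*(0.43*k^3 - 1.75*k^2 + 1.81*k - 1.49) - 0.8*(1.29*k^2 - 3.5*k + 1.81)*(2.58*k^2 - 7.0*k + 3.62))/(0.43*k^3 - 1.75*k^2 + 1.81*k - 1.49)^3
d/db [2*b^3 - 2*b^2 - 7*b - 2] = 6*b^2 - 4*b - 7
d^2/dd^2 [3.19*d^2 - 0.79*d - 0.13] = 6.38000000000000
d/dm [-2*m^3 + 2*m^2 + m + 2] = -6*m^2 + 4*m + 1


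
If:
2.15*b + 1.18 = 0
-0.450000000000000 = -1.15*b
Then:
No Solution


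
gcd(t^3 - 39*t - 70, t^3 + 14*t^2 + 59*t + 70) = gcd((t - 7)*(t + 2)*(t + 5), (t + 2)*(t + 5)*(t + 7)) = t^2 + 7*t + 10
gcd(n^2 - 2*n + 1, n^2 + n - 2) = n - 1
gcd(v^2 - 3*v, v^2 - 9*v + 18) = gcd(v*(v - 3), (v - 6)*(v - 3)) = v - 3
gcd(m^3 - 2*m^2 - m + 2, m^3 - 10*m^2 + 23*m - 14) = m^2 - 3*m + 2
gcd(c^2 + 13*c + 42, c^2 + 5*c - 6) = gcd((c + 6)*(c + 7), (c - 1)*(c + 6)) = c + 6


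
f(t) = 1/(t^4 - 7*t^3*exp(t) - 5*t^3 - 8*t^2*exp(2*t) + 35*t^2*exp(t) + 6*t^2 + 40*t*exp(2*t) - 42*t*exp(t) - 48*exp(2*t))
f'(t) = (7*t^3*exp(t) - 4*t^3 + 16*t^2*exp(2*t) - 14*t^2*exp(t) + 15*t^2 - 64*t*exp(2*t) - 28*t*exp(t) - 12*t + 56*exp(2*t) + 42*exp(t))/(t^4 - 7*t^3*exp(t) - 5*t^3 - 8*t^2*exp(2*t) + 35*t^2*exp(t) + 6*t^2 + 40*t*exp(2*t) - 42*t*exp(t) - 48*exp(2*t))^2 = (7*t^3*exp(t) - 4*t^3 + 16*t^2*exp(2*t) - 14*t^2*exp(t) + 15*t^2 - 64*t*exp(2*t) - 28*t*exp(t) - 12*t + 56*exp(2*t) + 42*exp(t))/(-t^4 + 7*t^3*exp(t) + 5*t^3 + 8*t^2*exp(2*t) - 35*t^2*exp(t) - 6*t^2 - 40*t*exp(2*t) + 42*t*exp(t) + 48*exp(2*t))^2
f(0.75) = -0.01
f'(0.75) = 0.01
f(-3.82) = 0.00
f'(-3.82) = 0.00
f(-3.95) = 0.00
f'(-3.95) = 0.00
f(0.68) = -0.01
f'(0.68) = 0.01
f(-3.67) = 0.00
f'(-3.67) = 0.00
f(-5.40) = 0.00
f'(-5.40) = 0.00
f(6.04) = -0.00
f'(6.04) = 0.00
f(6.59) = -0.00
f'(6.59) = 0.00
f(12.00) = 0.00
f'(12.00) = 0.00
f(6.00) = 0.00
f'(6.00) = 0.00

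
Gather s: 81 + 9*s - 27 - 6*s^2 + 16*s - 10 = -6*s^2 + 25*s + 44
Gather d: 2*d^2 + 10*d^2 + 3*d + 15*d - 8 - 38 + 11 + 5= 12*d^2 + 18*d - 30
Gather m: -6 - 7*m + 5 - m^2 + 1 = -m^2 - 7*m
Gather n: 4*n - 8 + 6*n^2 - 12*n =6*n^2 - 8*n - 8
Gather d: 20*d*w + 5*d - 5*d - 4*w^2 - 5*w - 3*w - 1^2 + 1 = 20*d*w - 4*w^2 - 8*w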